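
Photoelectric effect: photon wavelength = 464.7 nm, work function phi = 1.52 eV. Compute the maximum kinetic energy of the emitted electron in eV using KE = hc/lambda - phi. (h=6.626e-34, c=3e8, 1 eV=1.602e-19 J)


E_photon = hc / lambda
= (6.626e-34)(3e8) / (464.7e-9)
= 4.2776e-19 J
= 2.6702 eV
KE = E_photon - phi
= 2.6702 - 1.52
= 1.1502 eV

1.1502


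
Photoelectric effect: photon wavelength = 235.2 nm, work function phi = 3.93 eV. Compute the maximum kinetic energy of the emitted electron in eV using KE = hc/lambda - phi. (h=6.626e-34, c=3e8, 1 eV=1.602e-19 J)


E_photon = hc / lambda
= (6.626e-34)(3e8) / (235.2e-9)
= 8.4515e-19 J
= 5.2756 eV
KE = E_photon - phi
= 5.2756 - 3.93
= 1.3456 eV

1.3456


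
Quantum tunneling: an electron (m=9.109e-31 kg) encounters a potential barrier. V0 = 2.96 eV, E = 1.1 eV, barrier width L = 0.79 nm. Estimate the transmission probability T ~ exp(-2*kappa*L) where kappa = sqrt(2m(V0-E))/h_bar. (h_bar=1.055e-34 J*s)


V0 - E = 1.86 eV = 2.9797e-19 J
kappa = sqrt(2 * m * (V0-E)) / h_bar
= sqrt(2 * 9.109e-31 * 2.9797e-19) / 1.055e-34
= 6.9837e+09 /m
2*kappa*L = 2 * 6.9837e+09 * 0.79e-9
= 11.0342
T = exp(-11.0342) = 1.613940e-05

1.613940e-05


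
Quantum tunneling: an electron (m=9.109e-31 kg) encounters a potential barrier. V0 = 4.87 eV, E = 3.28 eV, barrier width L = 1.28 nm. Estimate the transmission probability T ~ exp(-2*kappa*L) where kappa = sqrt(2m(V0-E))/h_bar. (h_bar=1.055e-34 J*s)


V0 - E = 1.59 eV = 2.5472e-19 J
kappa = sqrt(2 * m * (V0-E)) / h_bar
= sqrt(2 * 9.109e-31 * 2.5472e-19) / 1.055e-34
= 6.4570e+09 /m
2*kappa*L = 2 * 6.4570e+09 * 1.28e-9
= 16.5298
T = exp(-16.5298) = 6.625183e-08

6.625183e-08


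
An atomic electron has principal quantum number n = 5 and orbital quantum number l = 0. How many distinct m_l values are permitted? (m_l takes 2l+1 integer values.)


m_l ranges from -l to +l in integer steps
So m_l goes from -0 to +0
Count = 2l + 1 = 2*0 + 1
= 1

1


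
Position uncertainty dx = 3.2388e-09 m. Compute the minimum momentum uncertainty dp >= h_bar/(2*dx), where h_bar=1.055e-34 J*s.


dp = h_bar / (2 * dx)
= 1.055e-34 / (2 * 3.2388e-09)
= 1.055e-34 / 6.4776e-09
= 1.6287e-26 kg*m/s

1.6287e-26


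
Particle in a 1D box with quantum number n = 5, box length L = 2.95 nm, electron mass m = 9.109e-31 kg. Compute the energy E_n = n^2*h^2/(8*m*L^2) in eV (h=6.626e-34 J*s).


E = n^2 * h^2 / (8 * m * L^2)
= 5^2 * (6.626e-34)^2 / (8 * 9.109e-31 * (2.95e-9)^2)
= 25 * 4.3904e-67 / (8 * 9.109e-31 * 8.7025e-18)
= 1.7308e-19 J
= 1.0804 eV

1.0804


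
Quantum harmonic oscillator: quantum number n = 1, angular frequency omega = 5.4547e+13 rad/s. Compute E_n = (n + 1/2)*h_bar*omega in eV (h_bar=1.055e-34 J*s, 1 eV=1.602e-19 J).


E = (n + 1/2) * h_bar * omega
= (1 + 0.5) * 1.055e-34 * 5.4547e+13
= 1.5 * 5.7547e-21
= 8.6321e-21 J
= 0.0539 eV

0.0539


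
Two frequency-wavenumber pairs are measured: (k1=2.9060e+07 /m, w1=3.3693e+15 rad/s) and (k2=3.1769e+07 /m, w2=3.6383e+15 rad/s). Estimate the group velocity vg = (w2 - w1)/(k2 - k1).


vg = (w2 - w1) / (k2 - k1)
= (3.6383e+15 - 3.3693e+15) / (3.1769e+07 - 2.9060e+07)
= 2.6900e+14 / 2.7090e+06
= 9.9299e+07 m/s

9.9299e+07


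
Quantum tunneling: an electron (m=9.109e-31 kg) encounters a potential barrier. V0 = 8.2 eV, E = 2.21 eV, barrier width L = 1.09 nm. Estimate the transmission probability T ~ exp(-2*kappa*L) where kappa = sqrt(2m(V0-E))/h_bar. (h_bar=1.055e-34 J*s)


V0 - E = 5.99 eV = 9.5960e-19 J
kappa = sqrt(2 * m * (V0-E)) / h_bar
= sqrt(2 * 9.109e-31 * 9.5960e-19) / 1.055e-34
= 1.2533e+10 /m
2*kappa*L = 2 * 1.2533e+10 * 1.09e-9
= 27.3212
T = exp(-27.3212) = 1.363243e-12

1.363243e-12


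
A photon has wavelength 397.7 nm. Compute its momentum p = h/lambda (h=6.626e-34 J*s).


p = h / lambda
= 6.626e-34 / (397.7e-9)
= 6.626e-34 / 3.9770e-07
= 1.6661e-27 kg*m/s

1.6661e-27


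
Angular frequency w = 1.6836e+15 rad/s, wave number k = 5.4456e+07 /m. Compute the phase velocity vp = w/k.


vp = w / k
= 1.6836e+15 / 5.4456e+07
= 3.0917e+07 m/s

3.0917e+07


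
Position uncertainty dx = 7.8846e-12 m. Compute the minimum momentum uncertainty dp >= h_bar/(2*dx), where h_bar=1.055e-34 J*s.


dp = h_bar / (2 * dx)
= 1.055e-34 / (2 * 7.8846e-12)
= 1.055e-34 / 1.5769e-11
= 6.6903e-24 kg*m/s

6.6903e-24


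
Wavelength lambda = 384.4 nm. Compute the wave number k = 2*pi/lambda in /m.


k = 2 * pi / lambda
= 6.2832 / (384.4e-9)
= 6.2832 / 3.8440e-07
= 1.6345e+07 /m

1.6345e+07


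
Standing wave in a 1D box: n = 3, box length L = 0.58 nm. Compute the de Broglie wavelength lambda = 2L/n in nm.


lambda = 2L / n
= 2 * 0.58 / 3
= 1.16 / 3
= 0.3867 nm

0.3867


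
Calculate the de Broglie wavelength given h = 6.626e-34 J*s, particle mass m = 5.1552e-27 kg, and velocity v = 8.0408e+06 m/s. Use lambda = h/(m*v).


lambda = h / (m * v)
= 6.626e-34 / (5.1552e-27 * 8.0408e+06)
= 6.626e-34 / 4.1452e-20
= 1.5985e-14 m

1.5985e-14


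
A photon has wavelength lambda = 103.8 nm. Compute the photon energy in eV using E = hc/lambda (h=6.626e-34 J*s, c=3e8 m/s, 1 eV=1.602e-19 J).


E = hc / lambda
= (6.626e-34)(3e8) / (103.8e-9)
= 1.9878e-25 / 1.0380e-07
= 1.9150e-18 J
Converting to eV: 1.9150e-18 / 1.602e-19
= 11.954 eV

11.954


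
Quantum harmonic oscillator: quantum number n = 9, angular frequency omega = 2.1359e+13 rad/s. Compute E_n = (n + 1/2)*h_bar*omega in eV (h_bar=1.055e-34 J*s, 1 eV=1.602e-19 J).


E = (n + 1/2) * h_bar * omega
= (9 + 0.5) * 1.055e-34 * 2.1359e+13
= 9.5 * 2.2534e-21
= 2.1407e-20 J
= 0.1336 eV

0.1336


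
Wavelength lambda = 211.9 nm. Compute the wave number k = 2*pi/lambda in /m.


k = 2 * pi / lambda
= 6.2832 / (211.9e-9)
= 6.2832 / 2.1190e-07
= 2.9652e+07 /m

2.9652e+07


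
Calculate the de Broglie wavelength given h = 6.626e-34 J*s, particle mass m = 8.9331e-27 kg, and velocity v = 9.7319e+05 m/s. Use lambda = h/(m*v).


lambda = h / (m * v)
= 6.626e-34 / (8.9331e-27 * 9.7319e+05)
= 6.626e-34 / 8.6936e-21
= 7.6217e-14 m

7.6217e-14


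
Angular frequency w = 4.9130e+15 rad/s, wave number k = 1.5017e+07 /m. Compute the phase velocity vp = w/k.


vp = w / k
= 4.9130e+15 / 1.5017e+07
= 3.2716e+08 m/s

3.2716e+08


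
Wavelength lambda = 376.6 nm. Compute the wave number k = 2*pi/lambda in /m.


k = 2 * pi / lambda
= 6.2832 / (376.6e-9)
= 6.2832 / 3.7660e-07
= 1.6684e+07 /m

1.6684e+07


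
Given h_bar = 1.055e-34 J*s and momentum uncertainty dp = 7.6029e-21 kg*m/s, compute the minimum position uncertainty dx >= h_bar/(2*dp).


dx = h_bar / (2 * dp)
= 1.055e-34 / (2 * 7.6029e-21)
= 1.055e-34 / 1.5206e-20
= 6.9381e-15 m

6.9381e-15


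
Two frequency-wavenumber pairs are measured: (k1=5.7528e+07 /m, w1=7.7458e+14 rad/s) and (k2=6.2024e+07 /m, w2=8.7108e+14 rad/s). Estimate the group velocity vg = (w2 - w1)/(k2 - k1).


vg = (w2 - w1) / (k2 - k1)
= (8.7108e+14 - 7.7458e+14) / (6.2024e+07 - 5.7528e+07)
= 9.6500e+13 / 4.4960e+06
= 2.1464e+07 m/s

2.1464e+07


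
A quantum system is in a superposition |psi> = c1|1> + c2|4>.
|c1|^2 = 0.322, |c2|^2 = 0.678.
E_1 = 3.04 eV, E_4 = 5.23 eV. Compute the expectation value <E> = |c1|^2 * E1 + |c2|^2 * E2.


<E> = |c1|^2 * E1 + |c2|^2 * E2
= 0.322 * 3.04 + 0.678 * 5.23
= 0.9789 + 3.5459
= 4.5248 eV

4.5248


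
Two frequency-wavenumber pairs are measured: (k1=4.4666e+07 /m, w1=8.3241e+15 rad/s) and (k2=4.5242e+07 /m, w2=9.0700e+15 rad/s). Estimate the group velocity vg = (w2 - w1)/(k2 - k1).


vg = (w2 - w1) / (k2 - k1)
= (9.0700e+15 - 8.3241e+15) / (4.5242e+07 - 4.4666e+07)
= 7.4590e+14 / 5.7600e+05
= 1.2950e+09 m/s

1.2950e+09


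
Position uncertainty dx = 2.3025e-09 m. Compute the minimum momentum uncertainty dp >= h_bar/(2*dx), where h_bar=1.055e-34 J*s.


dp = h_bar / (2 * dx)
= 1.055e-34 / (2 * 2.3025e-09)
= 1.055e-34 / 4.6050e-09
= 2.2910e-26 kg*m/s

2.2910e-26


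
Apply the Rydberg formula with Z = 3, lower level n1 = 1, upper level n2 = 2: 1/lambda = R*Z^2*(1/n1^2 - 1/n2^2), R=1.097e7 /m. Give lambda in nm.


1/lambda = R * Z^2 * (1/n1^2 - 1/n2^2)
= 1.097e7 * 3^2 * (1/1^2 - 1/2^2)
= 1.097e7 * 9 * (1.0 - 0.25)
= 7.4048e+07 /m
lambda = 1 / 7.4048e+07
= 13.5048 nm

13.5048


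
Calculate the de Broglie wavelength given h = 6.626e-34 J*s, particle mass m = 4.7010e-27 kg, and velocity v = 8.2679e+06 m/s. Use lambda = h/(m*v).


lambda = h / (m * v)
= 6.626e-34 / (4.7010e-27 * 8.2679e+06)
= 6.626e-34 / 3.8867e-20
= 1.7048e-14 m

1.7048e-14


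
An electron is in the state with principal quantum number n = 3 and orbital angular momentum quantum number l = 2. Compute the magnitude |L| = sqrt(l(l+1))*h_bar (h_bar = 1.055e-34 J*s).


L = sqrt(l*(l+1)) * h_bar
= sqrt(2 * 3) * 1.055e-34
= sqrt(6) * 1.055e-34
= 2.4495 * 1.055e-34
= 2.5842e-34 J*s

2.5842e-34


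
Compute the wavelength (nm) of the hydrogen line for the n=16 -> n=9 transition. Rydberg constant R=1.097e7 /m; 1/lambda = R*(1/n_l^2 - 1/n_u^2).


1/lambda = R * (1/n_l^2 - 1/n_u^2)
= 1.097e7 * (1/9^2 - 1/16^2)
= 1.097e7 * (0.012346 - 0.003906)
= 1.097e7 * 0.008439
= 9.2581e+04 /m
lambda = 1 / 9.2581e+04 = 10801.4064 nm

10801.4064


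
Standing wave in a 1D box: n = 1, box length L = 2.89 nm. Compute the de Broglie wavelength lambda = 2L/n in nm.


lambda = 2L / n
= 2 * 2.89 / 1
= 5.78 / 1
= 5.78 nm

5.78


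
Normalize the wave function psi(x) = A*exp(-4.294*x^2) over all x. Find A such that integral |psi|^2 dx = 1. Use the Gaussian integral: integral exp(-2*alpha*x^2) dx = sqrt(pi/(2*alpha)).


integral |psi|^2 dx = A^2 * sqrt(pi/(2*alpha)) = 1
A^2 = sqrt(2*alpha/pi)
= sqrt(2 * 4.294 / pi)
= 1.653374
A = sqrt(1.653374)
= 1.2858

1.2858


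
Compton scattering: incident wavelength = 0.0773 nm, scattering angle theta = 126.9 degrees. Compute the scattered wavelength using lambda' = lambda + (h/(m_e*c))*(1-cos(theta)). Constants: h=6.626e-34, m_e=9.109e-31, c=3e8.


Compton wavelength: h/(m_e*c) = 2.4247e-12 m
d_lambda = 2.4247e-12 * (1 - cos(126.9 deg))
= 2.4247e-12 * 1.60042
= 3.8806e-12 m = 0.003881 nm
lambda' = 0.0773 + 0.003881
= 0.081181 nm

0.081181


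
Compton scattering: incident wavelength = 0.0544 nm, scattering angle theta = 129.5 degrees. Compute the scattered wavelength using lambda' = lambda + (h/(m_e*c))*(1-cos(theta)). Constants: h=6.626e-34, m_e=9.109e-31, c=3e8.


Compton wavelength: h/(m_e*c) = 2.4247e-12 m
d_lambda = 2.4247e-12 * (1 - cos(129.5 deg))
= 2.4247e-12 * 1.636078
= 3.9670e-12 m = 0.003967 nm
lambda' = 0.0544 + 0.003967
= 0.058367 nm

0.058367


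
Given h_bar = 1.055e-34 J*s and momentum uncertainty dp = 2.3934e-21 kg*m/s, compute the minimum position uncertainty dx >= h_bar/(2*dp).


dx = h_bar / (2 * dp)
= 1.055e-34 / (2 * 2.3934e-21)
= 1.055e-34 / 4.7868e-21
= 2.2040e-14 m

2.2040e-14


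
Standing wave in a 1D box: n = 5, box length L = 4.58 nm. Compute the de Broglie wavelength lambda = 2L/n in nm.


lambda = 2L / n
= 2 * 4.58 / 5
= 9.16 / 5
= 1.832 nm

1.832


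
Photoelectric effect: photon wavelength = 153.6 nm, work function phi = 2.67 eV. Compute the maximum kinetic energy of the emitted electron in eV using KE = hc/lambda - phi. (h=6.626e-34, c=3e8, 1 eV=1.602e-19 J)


E_photon = hc / lambda
= (6.626e-34)(3e8) / (153.6e-9)
= 1.2941e-18 J
= 8.0783 eV
KE = E_photon - phi
= 8.0783 - 2.67
= 5.4083 eV

5.4083


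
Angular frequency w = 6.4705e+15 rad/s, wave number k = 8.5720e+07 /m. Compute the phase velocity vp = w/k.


vp = w / k
= 6.4705e+15 / 8.5720e+07
= 7.5484e+07 m/s

7.5484e+07


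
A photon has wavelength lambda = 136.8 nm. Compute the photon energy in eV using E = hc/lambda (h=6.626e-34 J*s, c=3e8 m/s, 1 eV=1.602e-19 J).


E = hc / lambda
= (6.626e-34)(3e8) / (136.8e-9)
= 1.9878e-25 / 1.3680e-07
= 1.4531e-18 J
Converting to eV: 1.4531e-18 / 1.602e-19
= 9.0704 eV

9.0704


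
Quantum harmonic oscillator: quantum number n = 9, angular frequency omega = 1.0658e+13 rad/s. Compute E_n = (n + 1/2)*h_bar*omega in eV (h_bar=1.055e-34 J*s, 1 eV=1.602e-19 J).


E = (n + 1/2) * h_bar * omega
= (9 + 0.5) * 1.055e-34 * 1.0658e+13
= 9.5 * 1.1244e-21
= 1.0682e-20 J
= 0.0667 eV

0.0667


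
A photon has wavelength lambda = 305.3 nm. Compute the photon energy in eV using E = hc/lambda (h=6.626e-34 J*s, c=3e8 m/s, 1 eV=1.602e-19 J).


E = hc / lambda
= (6.626e-34)(3e8) / (305.3e-9)
= 1.9878e-25 / 3.0530e-07
= 6.5110e-19 J
Converting to eV: 6.5110e-19 / 1.602e-19
= 4.0643 eV

4.0643


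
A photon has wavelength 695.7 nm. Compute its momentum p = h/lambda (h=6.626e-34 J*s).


p = h / lambda
= 6.626e-34 / (695.7e-9)
= 6.626e-34 / 6.9570e-07
= 9.5242e-28 kg*m/s

9.5242e-28


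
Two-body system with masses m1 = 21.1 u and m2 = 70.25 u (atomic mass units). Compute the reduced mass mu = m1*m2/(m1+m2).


mu = m1 * m2 / (m1 + m2)
= 21.1 * 70.25 / (21.1 + 70.25)
= 1482.275 / 91.35
= 16.2263 u

16.2263


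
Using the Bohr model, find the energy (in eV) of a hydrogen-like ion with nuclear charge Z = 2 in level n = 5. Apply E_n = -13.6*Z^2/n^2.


E_n = -13.6 * Z^2 / n^2
= -13.6 * 2^2 / 5^2
= -13.6 * 4 / 25
= -2.176 eV

-2.176


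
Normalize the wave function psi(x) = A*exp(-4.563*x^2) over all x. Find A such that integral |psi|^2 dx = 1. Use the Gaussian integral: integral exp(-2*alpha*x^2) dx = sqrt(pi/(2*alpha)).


integral |psi|^2 dx = A^2 * sqrt(pi/(2*alpha)) = 1
A^2 = sqrt(2*alpha/pi)
= sqrt(2 * 4.563 / pi)
= 1.704376
A = sqrt(1.704376)
= 1.3055

1.3055


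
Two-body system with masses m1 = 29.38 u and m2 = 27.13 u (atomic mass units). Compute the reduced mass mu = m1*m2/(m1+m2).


mu = m1 * m2 / (m1 + m2)
= 29.38 * 27.13 / (29.38 + 27.13)
= 797.0794 / 56.51
= 14.1051 u

14.1051


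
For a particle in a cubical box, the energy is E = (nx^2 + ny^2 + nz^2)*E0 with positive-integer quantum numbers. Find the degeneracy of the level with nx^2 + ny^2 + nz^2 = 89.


Enumerate all (nx, ny, nz) with nx^2 + ny^2 + nz^2 = 89:
(2,2,9)
(2,6,7)
(2,7,6)
(2,9,2)
(3,4,8)
(3,8,4)
(4,3,8)
(4,8,3)
(6,2,7)
(6,7,2)
(7,2,6)
(7,6,2)
(8,3,4)
(8,4,3)
(9,2,2)
Total degeneracy = 15

15


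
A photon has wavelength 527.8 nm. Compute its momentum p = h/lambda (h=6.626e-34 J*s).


p = h / lambda
= 6.626e-34 / (527.8e-9)
= 6.626e-34 / 5.2780e-07
= 1.2554e-27 kg*m/s

1.2554e-27


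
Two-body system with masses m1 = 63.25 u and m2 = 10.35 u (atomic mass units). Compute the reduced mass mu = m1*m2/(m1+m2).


mu = m1 * m2 / (m1 + m2)
= 63.25 * 10.35 / (63.25 + 10.35)
= 654.6375 / 73.6
= 8.8945 u

8.8945


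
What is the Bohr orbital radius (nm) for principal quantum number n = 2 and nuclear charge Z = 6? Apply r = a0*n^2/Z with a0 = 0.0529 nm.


r = a0 * n^2 / Z
= 0.0529 * 2^2 / 6
= 0.0529 * 4 / 6
= 0.0353 nm

0.0353


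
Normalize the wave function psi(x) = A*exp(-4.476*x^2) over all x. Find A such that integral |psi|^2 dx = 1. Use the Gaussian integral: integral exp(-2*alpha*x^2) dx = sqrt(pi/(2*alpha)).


integral |psi|^2 dx = A^2 * sqrt(pi/(2*alpha)) = 1
A^2 = sqrt(2*alpha/pi)
= sqrt(2 * 4.476 / pi)
= 1.688049
A = sqrt(1.688049)
= 1.2992

1.2992


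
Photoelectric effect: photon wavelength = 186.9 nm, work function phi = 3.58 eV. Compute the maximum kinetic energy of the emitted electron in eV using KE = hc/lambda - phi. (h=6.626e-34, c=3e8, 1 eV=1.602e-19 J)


E_photon = hc / lambda
= (6.626e-34)(3e8) / (186.9e-9)
= 1.0636e-18 J
= 6.639 eV
KE = E_photon - phi
= 6.639 - 3.58
= 3.059 eV

3.059


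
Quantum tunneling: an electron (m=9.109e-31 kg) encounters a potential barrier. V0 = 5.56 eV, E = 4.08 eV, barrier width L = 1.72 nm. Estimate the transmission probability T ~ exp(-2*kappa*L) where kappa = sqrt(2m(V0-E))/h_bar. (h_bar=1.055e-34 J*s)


V0 - E = 1.48 eV = 2.3710e-19 J
kappa = sqrt(2 * m * (V0-E)) / h_bar
= sqrt(2 * 9.109e-31 * 2.3710e-19) / 1.055e-34
= 6.2296e+09 /m
2*kappa*L = 2 * 6.2296e+09 * 1.72e-9
= 21.4298
T = exp(-21.4298) = 4.933431e-10

4.933431e-10


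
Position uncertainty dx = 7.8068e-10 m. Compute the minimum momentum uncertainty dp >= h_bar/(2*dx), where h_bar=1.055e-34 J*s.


dp = h_bar / (2 * dx)
= 1.055e-34 / (2 * 7.8068e-10)
= 1.055e-34 / 1.5614e-09
= 6.7569e-26 kg*m/s

6.7569e-26


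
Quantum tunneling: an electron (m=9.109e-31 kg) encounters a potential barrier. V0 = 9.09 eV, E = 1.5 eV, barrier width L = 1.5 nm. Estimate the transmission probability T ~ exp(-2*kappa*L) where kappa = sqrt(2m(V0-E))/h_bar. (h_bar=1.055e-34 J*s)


V0 - E = 7.59 eV = 1.2159e-18 J
kappa = sqrt(2 * m * (V0-E)) / h_bar
= sqrt(2 * 9.109e-31 * 1.2159e-18) / 1.055e-34
= 1.4107e+10 /m
2*kappa*L = 2 * 1.4107e+10 * 1.5e-9
= 42.3225
T = exp(-42.3225) = 4.164596e-19

4.164596e-19


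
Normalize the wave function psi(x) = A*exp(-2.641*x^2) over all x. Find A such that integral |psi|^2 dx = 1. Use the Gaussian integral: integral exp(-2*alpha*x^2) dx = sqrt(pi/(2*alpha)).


integral |psi|^2 dx = A^2 * sqrt(pi/(2*alpha)) = 1
A^2 = sqrt(2*alpha/pi)
= sqrt(2 * 2.641 / pi)
= 1.296654
A = sqrt(1.296654)
= 1.1387

1.1387


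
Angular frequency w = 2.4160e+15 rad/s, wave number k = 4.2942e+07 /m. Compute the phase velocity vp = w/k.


vp = w / k
= 2.4160e+15 / 4.2942e+07
= 5.6262e+07 m/s

5.6262e+07


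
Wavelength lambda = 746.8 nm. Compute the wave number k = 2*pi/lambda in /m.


k = 2 * pi / lambda
= 6.2832 / (746.8e-9)
= 6.2832 / 7.4680e-07
= 8.4135e+06 /m

8.4135e+06


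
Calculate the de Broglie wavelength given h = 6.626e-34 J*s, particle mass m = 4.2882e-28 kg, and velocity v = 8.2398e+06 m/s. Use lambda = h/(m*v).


lambda = h / (m * v)
= 6.626e-34 / (4.2882e-28 * 8.2398e+06)
= 6.626e-34 / 3.5334e-21
= 1.8753e-13 m

1.8753e-13


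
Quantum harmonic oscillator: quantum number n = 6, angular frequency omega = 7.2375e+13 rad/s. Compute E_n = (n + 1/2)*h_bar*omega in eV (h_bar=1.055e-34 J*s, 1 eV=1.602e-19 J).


E = (n + 1/2) * h_bar * omega
= (6 + 0.5) * 1.055e-34 * 7.2375e+13
= 6.5 * 7.6356e-21
= 4.9631e-20 J
= 0.3098 eV

0.3098


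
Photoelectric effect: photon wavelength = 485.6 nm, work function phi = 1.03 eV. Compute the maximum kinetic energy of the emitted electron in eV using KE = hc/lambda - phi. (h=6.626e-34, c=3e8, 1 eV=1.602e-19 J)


E_photon = hc / lambda
= (6.626e-34)(3e8) / (485.6e-9)
= 4.0935e-19 J
= 2.5552 eV
KE = E_photon - phi
= 2.5552 - 1.03
= 1.5252 eV

1.5252


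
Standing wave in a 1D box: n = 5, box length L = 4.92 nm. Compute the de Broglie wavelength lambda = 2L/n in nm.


lambda = 2L / n
= 2 * 4.92 / 5
= 9.84 / 5
= 1.968 nm

1.968


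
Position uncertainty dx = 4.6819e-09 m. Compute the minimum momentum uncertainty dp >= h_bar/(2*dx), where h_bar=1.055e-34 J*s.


dp = h_bar / (2 * dx)
= 1.055e-34 / (2 * 4.6819e-09)
= 1.055e-34 / 9.3638e-09
= 1.1267e-26 kg*m/s

1.1267e-26


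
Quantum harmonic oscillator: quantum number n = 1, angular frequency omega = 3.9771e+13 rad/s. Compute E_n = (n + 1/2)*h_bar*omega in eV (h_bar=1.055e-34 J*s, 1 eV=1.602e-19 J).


E = (n + 1/2) * h_bar * omega
= (1 + 0.5) * 1.055e-34 * 3.9771e+13
= 1.5 * 4.1958e-21
= 6.2938e-21 J
= 0.0393 eV

0.0393


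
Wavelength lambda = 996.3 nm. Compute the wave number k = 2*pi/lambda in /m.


k = 2 * pi / lambda
= 6.2832 / (996.3e-9)
= 6.2832 / 9.9630e-07
= 6.3065e+06 /m

6.3065e+06


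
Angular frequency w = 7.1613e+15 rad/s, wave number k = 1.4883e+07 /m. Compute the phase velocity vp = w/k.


vp = w / k
= 7.1613e+15 / 1.4883e+07
= 4.8117e+08 m/s

4.8117e+08


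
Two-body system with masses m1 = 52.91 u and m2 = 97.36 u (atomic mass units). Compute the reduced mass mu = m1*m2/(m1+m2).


mu = m1 * m2 / (m1 + m2)
= 52.91 * 97.36 / (52.91 + 97.36)
= 5151.3176 / 150.27
= 34.2804 u

34.2804


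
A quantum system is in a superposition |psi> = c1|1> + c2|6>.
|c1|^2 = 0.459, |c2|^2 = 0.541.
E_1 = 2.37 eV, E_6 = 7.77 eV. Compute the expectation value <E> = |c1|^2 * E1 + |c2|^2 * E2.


<E> = |c1|^2 * E1 + |c2|^2 * E2
= 0.459 * 2.37 + 0.541 * 7.77
= 1.0878 + 4.2036
= 5.2914 eV

5.2914


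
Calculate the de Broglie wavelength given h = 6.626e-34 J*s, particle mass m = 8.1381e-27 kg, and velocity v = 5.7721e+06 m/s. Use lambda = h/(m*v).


lambda = h / (m * v)
= 6.626e-34 / (8.1381e-27 * 5.7721e+06)
= 6.626e-34 / 4.6974e-20
= 1.4106e-14 m

1.4106e-14


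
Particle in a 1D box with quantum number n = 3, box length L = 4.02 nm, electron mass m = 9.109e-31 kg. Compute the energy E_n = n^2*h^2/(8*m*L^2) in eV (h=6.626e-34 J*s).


E = n^2 * h^2 / (8 * m * L^2)
= 3^2 * (6.626e-34)^2 / (8 * 9.109e-31 * (4.02e-9)^2)
= 9 * 4.3904e-67 / (8 * 9.109e-31 * 1.6160e-17)
= 3.3553e-20 J
= 0.2094 eV

0.2094


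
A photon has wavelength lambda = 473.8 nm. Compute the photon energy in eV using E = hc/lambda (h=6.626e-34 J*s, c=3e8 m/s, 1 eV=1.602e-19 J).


E = hc / lambda
= (6.626e-34)(3e8) / (473.8e-9)
= 1.9878e-25 / 4.7380e-07
= 4.1954e-19 J
Converting to eV: 4.1954e-19 / 1.602e-19
= 2.6189 eV

2.6189


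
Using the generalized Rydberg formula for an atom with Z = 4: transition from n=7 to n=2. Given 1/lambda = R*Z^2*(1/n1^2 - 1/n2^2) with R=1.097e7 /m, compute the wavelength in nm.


1/lambda = R * Z^2 * (1/n1^2 - 1/n2^2)
= 1.097e7 * 4^2 * (1/2^2 - 1/7^2)
= 1.097e7 * 16 * (0.25 - 0.020408)
= 4.0298e+07 /m
lambda = 1 / 4.0298e+07
= 24.8152 nm

24.8152


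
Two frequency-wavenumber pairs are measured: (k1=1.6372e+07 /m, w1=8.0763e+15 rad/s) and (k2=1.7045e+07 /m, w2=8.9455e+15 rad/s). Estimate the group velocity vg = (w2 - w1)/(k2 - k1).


vg = (w2 - w1) / (k2 - k1)
= (8.9455e+15 - 8.0763e+15) / (1.7045e+07 - 1.6372e+07)
= 8.6920e+14 / 6.7300e+05
= 1.2915e+09 m/s

1.2915e+09


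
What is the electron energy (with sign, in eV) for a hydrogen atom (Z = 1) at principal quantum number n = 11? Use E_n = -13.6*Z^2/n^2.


E_n = -13.6 * Z^2 / n^2
= -13.6 * 1^2 / 11^2
= -13.6 * 1 / 121
= -0.1124 eV

-0.1124


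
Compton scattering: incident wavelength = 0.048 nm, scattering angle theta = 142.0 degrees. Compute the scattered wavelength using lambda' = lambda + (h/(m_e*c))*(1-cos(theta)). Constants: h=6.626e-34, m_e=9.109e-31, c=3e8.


Compton wavelength: h/(m_e*c) = 2.4247e-12 m
d_lambda = 2.4247e-12 * (1 - cos(142.0 deg))
= 2.4247e-12 * 1.788011
= 4.3354e-12 m = 0.004335 nm
lambda' = 0.048 + 0.004335
= 0.052335 nm

0.052335


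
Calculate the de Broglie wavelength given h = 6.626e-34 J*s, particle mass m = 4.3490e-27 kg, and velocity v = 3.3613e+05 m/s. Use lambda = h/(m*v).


lambda = h / (m * v)
= 6.626e-34 / (4.3490e-27 * 3.3613e+05)
= 6.626e-34 / 1.4618e-21
= 4.5327e-13 m

4.5327e-13


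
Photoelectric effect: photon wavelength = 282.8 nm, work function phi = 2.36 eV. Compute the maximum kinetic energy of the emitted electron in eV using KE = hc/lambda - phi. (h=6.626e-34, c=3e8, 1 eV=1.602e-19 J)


E_photon = hc / lambda
= (6.626e-34)(3e8) / (282.8e-9)
= 7.0290e-19 J
= 4.3876 eV
KE = E_photon - phi
= 4.3876 - 2.36
= 2.0276 eV

2.0276


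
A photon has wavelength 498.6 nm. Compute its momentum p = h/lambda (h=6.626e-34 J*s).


p = h / lambda
= 6.626e-34 / (498.6e-9)
= 6.626e-34 / 4.9860e-07
= 1.3289e-27 kg*m/s

1.3289e-27


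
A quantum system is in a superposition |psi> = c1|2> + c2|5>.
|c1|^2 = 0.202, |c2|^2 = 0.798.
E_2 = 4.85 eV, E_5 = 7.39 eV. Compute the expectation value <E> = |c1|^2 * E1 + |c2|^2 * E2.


<E> = |c1|^2 * E1 + |c2|^2 * E2
= 0.202 * 4.85 + 0.798 * 7.39
= 0.9797 + 5.8972
= 6.8769 eV

6.8769


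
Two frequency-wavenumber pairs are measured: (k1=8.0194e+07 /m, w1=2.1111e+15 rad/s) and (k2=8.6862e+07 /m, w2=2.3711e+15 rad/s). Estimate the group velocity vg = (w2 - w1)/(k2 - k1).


vg = (w2 - w1) / (k2 - k1)
= (2.3711e+15 - 2.1111e+15) / (8.6862e+07 - 8.0194e+07)
= 2.6000e+14 / 6.6680e+06
= 3.8992e+07 m/s

3.8992e+07


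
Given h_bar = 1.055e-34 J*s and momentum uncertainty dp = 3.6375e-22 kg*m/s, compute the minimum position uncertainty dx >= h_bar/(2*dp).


dx = h_bar / (2 * dp)
= 1.055e-34 / (2 * 3.6375e-22)
= 1.055e-34 / 7.2750e-22
= 1.4502e-13 m

1.4502e-13


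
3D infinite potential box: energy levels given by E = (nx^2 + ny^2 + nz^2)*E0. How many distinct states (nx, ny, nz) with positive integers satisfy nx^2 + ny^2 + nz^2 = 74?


Enumerate all (nx, ny, nz) with nx^2 + ny^2 + nz^2 = 74:
(1,3,8)
(1,8,3)
(3,1,8)
(3,4,7)
(3,7,4)
(3,8,1)
(4,3,7)
(4,7,3)
(7,3,4)
(7,4,3)
(8,1,3)
(8,3,1)
Total degeneracy = 12

12


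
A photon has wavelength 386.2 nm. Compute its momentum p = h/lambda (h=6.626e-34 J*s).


p = h / lambda
= 6.626e-34 / (386.2e-9)
= 6.626e-34 / 3.8620e-07
= 1.7157e-27 kg*m/s

1.7157e-27


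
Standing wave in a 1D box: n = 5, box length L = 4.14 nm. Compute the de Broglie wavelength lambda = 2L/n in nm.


lambda = 2L / n
= 2 * 4.14 / 5
= 8.28 / 5
= 1.656 nm

1.656


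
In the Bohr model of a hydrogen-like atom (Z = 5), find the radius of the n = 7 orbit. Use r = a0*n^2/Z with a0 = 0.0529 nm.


r = a0 * n^2 / Z
= 0.0529 * 7^2 / 5
= 0.0529 * 49 / 5
= 0.5184 nm

0.5184


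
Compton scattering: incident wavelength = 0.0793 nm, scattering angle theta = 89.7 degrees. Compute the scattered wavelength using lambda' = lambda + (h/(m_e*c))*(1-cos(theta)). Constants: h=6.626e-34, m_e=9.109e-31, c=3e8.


Compton wavelength: h/(m_e*c) = 2.4247e-12 m
d_lambda = 2.4247e-12 * (1 - cos(89.7 deg))
= 2.4247e-12 * 0.994764
= 2.4120e-12 m = 0.002412 nm
lambda' = 0.0793 + 0.002412
= 0.081712 nm

0.081712


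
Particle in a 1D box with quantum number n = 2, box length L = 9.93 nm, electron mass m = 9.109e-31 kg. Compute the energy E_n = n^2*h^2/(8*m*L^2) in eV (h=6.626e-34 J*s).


E = n^2 * h^2 / (8 * m * L^2)
= 2^2 * (6.626e-34)^2 / (8 * 9.109e-31 * (9.93e-9)^2)
= 4 * 4.3904e-67 / (8 * 9.109e-31 * 9.8605e-17)
= 2.4440e-21 J
= 0.0153 eV

0.0153


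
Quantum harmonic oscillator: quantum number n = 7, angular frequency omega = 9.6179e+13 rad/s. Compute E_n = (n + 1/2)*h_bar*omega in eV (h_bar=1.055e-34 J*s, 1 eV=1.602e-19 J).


E = (n + 1/2) * h_bar * omega
= (7 + 0.5) * 1.055e-34 * 9.6179e+13
= 7.5 * 1.0147e-20
= 7.6102e-20 J
= 0.475 eV

0.475


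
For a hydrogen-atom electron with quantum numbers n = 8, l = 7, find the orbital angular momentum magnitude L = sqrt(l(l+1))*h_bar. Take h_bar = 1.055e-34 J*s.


L = sqrt(l*(l+1)) * h_bar
= sqrt(7 * 8) * 1.055e-34
= sqrt(56) * 1.055e-34
= 7.4833 * 1.055e-34
= 7.8949e-34 J*s

7.8949e-34


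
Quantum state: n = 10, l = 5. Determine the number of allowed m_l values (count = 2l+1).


m_l ranges from -l to +l in integer steps
So m_l goes from -5 to +5
Count = 2l + 1 = 2*5 + 1
= 11

11


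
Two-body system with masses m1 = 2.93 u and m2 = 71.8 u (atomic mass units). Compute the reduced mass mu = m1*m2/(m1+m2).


mu = m1 * m2 / (m1 + m2)
= 2.93 * 71.8 / (2.93 + 71.8)
= 210.374 / 74.73
= 2.8151 u

2.8151


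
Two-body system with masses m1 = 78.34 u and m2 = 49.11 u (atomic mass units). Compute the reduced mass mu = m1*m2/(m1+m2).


mu = m1 * m2 / (m1 + m2)
= 78.34 * 49.11 / (78.34 + 49.11)
= 3847.2774 / 127.45
= 30.1866 u

30.1866


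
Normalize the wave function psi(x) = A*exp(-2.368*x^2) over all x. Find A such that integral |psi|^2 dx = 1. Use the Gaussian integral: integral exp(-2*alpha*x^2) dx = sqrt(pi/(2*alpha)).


integral |psi|^2 dx = A^2 * sqrt(pi/(2*alpha)) = 1
A^2 = sqrt(2*alpha/pi)
= sqrt(2 * 2.368 / pi)
= 1.227809
A = sqrt(1.227809)
= 1.1081

1.1081


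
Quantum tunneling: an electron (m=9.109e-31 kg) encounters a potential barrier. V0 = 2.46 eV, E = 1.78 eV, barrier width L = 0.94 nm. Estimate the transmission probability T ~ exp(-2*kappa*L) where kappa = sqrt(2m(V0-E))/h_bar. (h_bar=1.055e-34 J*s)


V0 - E = 0.68 eV = 1.0894e-19 J
kappa = sqrt(2 * m * (V0-E)) / h_bar
= sqrt(2 * 9.109e-31 * 1.0894e-19) / 1.055e-34
= 4.2226e+09 /m
2*kappa*L = 2 * 4.2226e+09 * 0.94e-9
= 7.9386
T = exp(-7.9386) = 3.567216e-04

3.567216e-04


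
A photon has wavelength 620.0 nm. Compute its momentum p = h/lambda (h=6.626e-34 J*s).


p = h / lambda
= 6.626e-34 / (620.0e-9)
= 6.626e-34 / 6.2000e-07
= 1.0687e-27 kg*m/s

1.0687e-27


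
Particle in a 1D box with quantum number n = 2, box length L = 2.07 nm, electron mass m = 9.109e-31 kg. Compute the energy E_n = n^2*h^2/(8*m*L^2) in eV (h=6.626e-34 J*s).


E = n^2 * h^2 / (8 * m * L^2)
= 2^2 * (6.626e-34)^2 / (8 * 9.109e-31 * (2.07e-9)^2)
= 4 * 4.3904e-67 / (8 * 9.109e-31 * 4.2849e-18)
= 5.6242e-20 J
= 0.3511 eV

0.3511


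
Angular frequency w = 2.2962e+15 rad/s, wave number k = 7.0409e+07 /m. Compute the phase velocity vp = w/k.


vp = w / k
= 2.2962e+15 / 7.0409e+07
= 3.2612e+07 m/s

3.2612e+07


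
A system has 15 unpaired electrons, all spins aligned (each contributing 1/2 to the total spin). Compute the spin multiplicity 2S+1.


Total spin S = N * (1/2) = 15 * 0.5 = 7.5
Spin multiplicity = 2S + 1
= 2 * 7.5 + 1
= 16

16


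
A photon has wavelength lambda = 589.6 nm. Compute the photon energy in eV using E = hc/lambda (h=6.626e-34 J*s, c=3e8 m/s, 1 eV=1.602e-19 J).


E = hc / lambda
= (6.626e-34)(3e8) / (589.6e-9)
= 1.9878e-25 / 5.8960e-07
= 3.3714e-19 J
Converting to eV: 3.3714e-19 / 1.602e-19
= 2.1045 eV

2.1045


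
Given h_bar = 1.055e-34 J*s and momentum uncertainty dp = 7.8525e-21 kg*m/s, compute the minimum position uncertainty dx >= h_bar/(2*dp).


dx = h_bar / (2 * dp)
= 1.055e-34 / (2 * 7.8525e-21)
= 1.055e-34 / 1.5705e-20
= 6.7176e-15 m

6.7176e-15


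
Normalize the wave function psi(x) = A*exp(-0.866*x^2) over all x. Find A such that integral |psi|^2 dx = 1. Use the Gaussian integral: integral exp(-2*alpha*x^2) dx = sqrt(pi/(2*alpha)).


integral |psi|^2 dx = A^2 * sqrt(pi/(2*alpha)) = 1
A^2 = sqrt(2*alpha/pi)
= sqrt(2 * 0.866 / pi)
= 0.742504
A = sqrt(0.742504)
= 0.8617

0.8617


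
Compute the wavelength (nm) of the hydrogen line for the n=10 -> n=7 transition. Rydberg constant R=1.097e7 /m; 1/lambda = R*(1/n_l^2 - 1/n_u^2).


1/lambda = R * (1/n_l^2 - 1/n_u^2)
= 1.097e7 * (1/7^2 - 1/10^2)
= 1.097e7 * (0.020408 - 0.01)
= 1.097e7 * 0.010408
= 1.1418e+05 /m
lambda = 1 / 1.1418e+05 = 8758.2891 nm

8758.2891


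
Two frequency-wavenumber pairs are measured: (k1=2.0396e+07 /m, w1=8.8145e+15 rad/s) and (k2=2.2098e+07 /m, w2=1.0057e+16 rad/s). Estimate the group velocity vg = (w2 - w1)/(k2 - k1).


vg = (w2 - w1) / (k2 - k1)
= (1.0057e+16 - 8.8145e+15) / (2.2098e+07 - 2.0396e+07)
= 1.2425e+15 / 1.7020e+06
= 7.3002e+08 m/s

7.3002e+08


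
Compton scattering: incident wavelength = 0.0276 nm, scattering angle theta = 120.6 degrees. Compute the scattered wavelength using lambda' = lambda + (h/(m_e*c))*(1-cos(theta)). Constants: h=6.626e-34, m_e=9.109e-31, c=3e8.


Compton wavelength: h/(m_e*c) = 2.4247e-12 m
d_lambda = 2.4247e-12 * (1 - cos(120.6 deg))
= 2.4247e-12 * 1.509041
= 3.6590e-12 m = 0.003659 nm
lambda' = 0.0276 + 0.003659
= 0.031259 nm

0.031259


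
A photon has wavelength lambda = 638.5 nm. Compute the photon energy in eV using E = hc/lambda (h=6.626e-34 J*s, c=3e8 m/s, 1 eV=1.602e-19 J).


E = hc / lambda
= (6.626e-34)(3e8) / (638.5e-9)
= 1.9878e-25 / 6.3850e-07
= 3.1132e-19 J
Converting to eV: 3.1132e-19 / 1.602e-19
= 1.9433 eV

1.9433


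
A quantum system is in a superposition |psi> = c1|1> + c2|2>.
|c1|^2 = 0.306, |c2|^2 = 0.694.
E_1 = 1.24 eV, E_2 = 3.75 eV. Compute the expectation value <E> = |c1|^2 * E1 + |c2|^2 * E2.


<E> = |c1|^2 * E1 + |c2|^2 * E2
= 0.306 * 1.24 + 0.694 * 3.75
= 0.3794 + 2.6025
= 2.9819 eV

2.9819


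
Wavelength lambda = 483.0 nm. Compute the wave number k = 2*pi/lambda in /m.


k = 2 * pi / lambda
= 6.2832 / (483.0e-9)
= 6.2832 / 4.8300e-07
= 1.3009e+07 /m

1.3009e+07


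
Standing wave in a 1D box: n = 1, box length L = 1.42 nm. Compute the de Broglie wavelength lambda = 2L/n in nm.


lambda = 2L / n
= 2 * 1.42 / 1
= 2.84 / 1
= 2.84 nm

2.84


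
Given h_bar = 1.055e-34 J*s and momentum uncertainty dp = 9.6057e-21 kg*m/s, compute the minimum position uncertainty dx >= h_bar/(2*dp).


dx = h_bar / (2 * dp)
= 1.055e-34 / (2 * 9.6057e-21)
= 1.055e-34 / 1.9211e-20
= 5.4915e-15 m

5.4915e-15


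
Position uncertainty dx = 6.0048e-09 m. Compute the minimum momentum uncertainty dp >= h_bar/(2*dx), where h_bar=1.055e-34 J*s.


dp = h_bar / (2 * dx)
= 1.055e-34 / (2 * 6.0048e-09)
= 1.055e-34 / 1.2010e-08
= 8.7846e-27 kg*m/s

8.7846e-27


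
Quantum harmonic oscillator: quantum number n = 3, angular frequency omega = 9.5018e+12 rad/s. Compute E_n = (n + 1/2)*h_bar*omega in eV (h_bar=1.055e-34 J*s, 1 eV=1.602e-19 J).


E = (n + 1/2) * h_bar * omega
= (3 + 0.5) * 1.055e-34 * 9.5018e+12
= 3.5 * 1.0024e-21
= 3.5085e-21 J
= 0.0219 eV

0.0219


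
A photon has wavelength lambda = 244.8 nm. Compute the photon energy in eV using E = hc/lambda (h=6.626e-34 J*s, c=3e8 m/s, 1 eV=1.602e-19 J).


E = hc / lambda
= (6.626e-34)(3e8) / (244.8e-9)
= 1.9878e-25 / 2.4480e-07
= 8.1201e-19 J
Converting to eV: 8.1201e-19 / 1.602e-19
= 5.0687 eV

5.0687


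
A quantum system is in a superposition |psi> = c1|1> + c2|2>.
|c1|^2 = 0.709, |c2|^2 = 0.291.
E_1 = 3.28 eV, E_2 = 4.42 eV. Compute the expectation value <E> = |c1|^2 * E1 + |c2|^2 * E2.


<E> = |c1|^2 * E1 + |c2|^2 * E2
= 0.709 * 3.28 + 0.291 * 4.42
= 2.3255 + 1.2862
= 3.6117 eV

3.6117


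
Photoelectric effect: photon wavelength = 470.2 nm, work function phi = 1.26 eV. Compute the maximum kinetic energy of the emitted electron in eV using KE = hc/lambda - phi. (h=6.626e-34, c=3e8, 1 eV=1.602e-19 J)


E_photon = hc / lambda
= (6.626e-34)(3e8) / (470.2e-9)
= 4.2276e-19 J
= 2.6389 eV
KE = E_photon - phi
= 2.6389 - 1.26
= 1.3789 eV

1.3789


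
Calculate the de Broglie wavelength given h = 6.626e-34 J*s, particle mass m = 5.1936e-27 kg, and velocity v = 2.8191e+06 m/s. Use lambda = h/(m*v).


lambda = h / (m * v)
= 6.626e-34 / (5.1936e-27 * 2.8191e+06)
= 6.626e-34 / 1.4641e-20
= 4.5256e-14 m

4.5256e-14


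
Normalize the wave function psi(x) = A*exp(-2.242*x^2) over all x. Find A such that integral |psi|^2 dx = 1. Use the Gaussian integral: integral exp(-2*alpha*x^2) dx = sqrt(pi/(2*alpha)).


integral |psi|^2 dx = A^2 * sqrt(pi/(2*alpha)) = 1
A^2 = sqrt(2*alpha/pi)
= sqrt(2 * 2.242 / pi)
= 1.194697
A = sqrt(1.194697)
= 1.093

1.093


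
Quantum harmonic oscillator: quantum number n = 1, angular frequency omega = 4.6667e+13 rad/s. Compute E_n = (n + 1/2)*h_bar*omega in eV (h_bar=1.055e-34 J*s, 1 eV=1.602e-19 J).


E = (n + 1/2) * h_bar * omega
= (1 + 0.5) * 1.055e-34 * 4.6667e+13
= 1.5 * 4.9234e-21
= 7.3851e-21 J
= 0.0461 eV

0.0461


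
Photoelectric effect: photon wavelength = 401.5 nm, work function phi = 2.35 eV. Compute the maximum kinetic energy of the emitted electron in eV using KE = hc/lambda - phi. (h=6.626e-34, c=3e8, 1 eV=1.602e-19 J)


E_photon = hc / lambda
= (6.626e-34)(3e8) / (401.5e-9)
= 4.9509e-19 J
= 3.0905 eV
KE = E_photon - phi
= 3.0905 - 2.35
= 0.7405 eV

0.7405


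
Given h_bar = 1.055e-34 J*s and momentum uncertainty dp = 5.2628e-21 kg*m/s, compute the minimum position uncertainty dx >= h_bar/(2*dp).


dx = h_bar / (2 * dp)
= 1.055e-34 / (2 * 5.2628e-21)
= 1.055e-34 / 1.0526e-20
= 1.0023e-14 m

1.0023e-14


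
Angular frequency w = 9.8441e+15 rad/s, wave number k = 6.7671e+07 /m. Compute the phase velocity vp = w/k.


vp = w / k
= 9.8441e+15 / 6.7671e+07
= 1.4547e+08 m/s

1.4547e+08


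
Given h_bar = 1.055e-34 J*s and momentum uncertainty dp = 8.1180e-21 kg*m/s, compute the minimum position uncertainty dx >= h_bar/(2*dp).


dx = h_bar / (2 * dp)
= 1.055e-34 / (2 * 8.1180e-21)
= 1.055e-34 / 1.6236e-20
= 6.4979e-15 m

6.4979e-15


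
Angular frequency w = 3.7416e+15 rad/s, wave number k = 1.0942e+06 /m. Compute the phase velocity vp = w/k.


vp = w / k
= 3.7416e+15 / 1.0942e+06
= 3.4195e+09 m/s

3.4195e+09


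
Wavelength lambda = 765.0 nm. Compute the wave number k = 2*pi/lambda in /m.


k = 2 * pi / lambda
= 6.2832 / (765.0e-9)
= 6.2832 / 7.6500e-07
= 8.2133e+06 /m

8.2133e+06


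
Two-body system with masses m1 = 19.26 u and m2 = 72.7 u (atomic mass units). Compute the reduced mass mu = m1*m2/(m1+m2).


mu = m1 * m2 / (m1 + m2)
= 19.26 * 72.7 / (19.26 + 72.7)
= 1400.202 / 91.96
= 15.2262 u

15.2262


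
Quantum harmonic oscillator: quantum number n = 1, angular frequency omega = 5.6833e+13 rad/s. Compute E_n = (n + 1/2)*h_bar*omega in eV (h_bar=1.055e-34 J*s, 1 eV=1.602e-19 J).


E = (n + 1/2) * h_bar * omega
= (1 + 0.5) * 1.055e-34 * 5.6833e+13
= 1.5 * 5.9959e-21
= 8.9938e-21 J
= 0.0561 eV

0.0561


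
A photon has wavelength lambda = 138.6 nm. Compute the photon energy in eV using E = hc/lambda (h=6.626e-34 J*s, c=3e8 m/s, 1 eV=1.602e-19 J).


E = hc / lambda
= (6.626e-34)(3e8) / (138.6e-9)
= 1.9878e-25 / 1.3860e-07
= 1.4342e-18 J
Converting to eV: 1.4342e-18 / 1.602e-19
= 8.9526 eV

8.9526


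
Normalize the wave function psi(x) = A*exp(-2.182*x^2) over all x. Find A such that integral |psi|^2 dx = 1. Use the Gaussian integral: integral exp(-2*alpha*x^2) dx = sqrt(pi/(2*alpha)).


integral |psi|^2 dx = A^2 * sqrt(pi/(2*alpha)) = 1
A^2 = sqrt(2*alpha/pi)
= sqrt(2 * 2.182 / pi)
= 1.178603
A = sqrt(1.178603)
= 1.0856

1.0856


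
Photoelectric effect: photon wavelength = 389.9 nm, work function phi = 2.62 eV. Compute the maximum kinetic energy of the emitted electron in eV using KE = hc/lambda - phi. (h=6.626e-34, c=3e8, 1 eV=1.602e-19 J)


E_photon = hc / lambda
= (6.626e-34)(3e8) / (389.9e-9)
= 5.0982e-19 J
= 3.1824 eV
KE = E_photon - phi
= 3.1824 - 2.62
= 0.5624 eV

0.5624


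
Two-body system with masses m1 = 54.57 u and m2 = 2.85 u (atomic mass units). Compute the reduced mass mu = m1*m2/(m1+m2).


mu = m1 * m2 / (m1 + m2)
= 54.57 * 2.85 / (54.57 + 2.85)
= 155.5245 / 57.42
= 2.7085 u

2.7085


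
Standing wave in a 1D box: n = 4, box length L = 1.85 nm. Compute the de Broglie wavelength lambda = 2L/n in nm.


lambda = 2L / n
= 2 * 1.85 / 4
= 3.7 / 4
= 0.925 nm

0.925


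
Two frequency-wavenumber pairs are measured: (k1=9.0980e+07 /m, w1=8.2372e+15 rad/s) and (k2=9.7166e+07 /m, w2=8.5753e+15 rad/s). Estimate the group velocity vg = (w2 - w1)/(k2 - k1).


vg = (w2 - w1) / (k2 - k1)
= (8.5753e+15 - 8.2372e+15) / (9.7166e+07 - 9.0980e+07)
= 3.3810e+14 / 6.1860e+06
= 5.4656e+07 m/s

5.4656e+07


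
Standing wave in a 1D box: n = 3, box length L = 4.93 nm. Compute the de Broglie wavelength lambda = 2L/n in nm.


lambda = 2L / n
= 2 * 4.93 / 3
= 9.86 / 3
= 3.2867 nm

3.2867


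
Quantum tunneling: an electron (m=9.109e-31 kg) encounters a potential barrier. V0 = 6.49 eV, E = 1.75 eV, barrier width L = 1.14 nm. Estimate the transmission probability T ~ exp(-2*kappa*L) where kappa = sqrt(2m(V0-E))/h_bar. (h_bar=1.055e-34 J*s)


V0 - E = 4.74 eV = 7.5935e-19 J
kappa = sqrt(2 * m * (V0-E)) / h_bar
= sqrt(2 * 9.109e-31 * 7.5935e-19) / 1.055e-34
= 1.1149e+10 /m
2*kappa*L = 2 * 1.1149e+10 * 1.14e-9
= 25.4187
T = exp(-25.4187) = 9.136992e-12

9.136992e-12


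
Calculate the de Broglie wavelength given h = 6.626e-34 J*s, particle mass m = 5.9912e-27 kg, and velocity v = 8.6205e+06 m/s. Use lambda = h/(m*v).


lambda = h / (m * v)
= 6.626e-34 / (5.9912e-27 * 8.6205e+06)
= 6.626e-34 / 5.1647e-20
= 1.2829e-14 m

1.2829e-14


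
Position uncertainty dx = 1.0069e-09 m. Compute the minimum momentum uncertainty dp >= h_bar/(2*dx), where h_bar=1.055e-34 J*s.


dp = h_bar / (2 * dx)
= 1.055e-34 / (2 * 1.0069e-09)
= 1.055e-34 / 2.0138e-09
= 5.2389e-26 kg*m/s

5.2389e-26


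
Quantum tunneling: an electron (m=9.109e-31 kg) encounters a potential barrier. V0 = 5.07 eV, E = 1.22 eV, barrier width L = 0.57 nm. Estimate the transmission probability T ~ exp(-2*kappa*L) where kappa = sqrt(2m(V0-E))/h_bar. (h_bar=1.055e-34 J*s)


V0 - E = 3.85 eV = 6.1677e-19 J
kappa = sqrt(2 * m * (V0-E)) / h_bar
= sqrt(2 * 9.109e-31 * 6.1677e-19) / 1.055e-34
= 1.0048e+10 /m
2*kappa*L = 2 * 1.0048e+10 * 0.57e-9
= 11.4542
T = exp(-11.4542) = 1.060495e-05

1.060495e-05
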